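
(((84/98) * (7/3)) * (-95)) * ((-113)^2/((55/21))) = -10189662/11 = -926332.91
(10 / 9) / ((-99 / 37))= -0.42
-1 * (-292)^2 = -85264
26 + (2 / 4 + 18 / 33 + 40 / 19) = 12185/418 = 29.15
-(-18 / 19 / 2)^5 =0.02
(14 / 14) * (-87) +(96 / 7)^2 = 4953/49 = 101.08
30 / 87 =0.34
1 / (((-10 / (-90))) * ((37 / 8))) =72/37 = 1.95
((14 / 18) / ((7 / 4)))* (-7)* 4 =-112/9 = -12.44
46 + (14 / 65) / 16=23927/520 = 46.01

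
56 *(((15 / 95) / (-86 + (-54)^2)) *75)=1260/5377 = 0.23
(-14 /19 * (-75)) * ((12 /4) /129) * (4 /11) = 4200/8987 = 0.47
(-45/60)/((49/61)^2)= -11163/9604 = -1.16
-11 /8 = -1.38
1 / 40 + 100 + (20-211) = -3639/40 = -90.98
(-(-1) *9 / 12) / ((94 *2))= 3/752 = 0.00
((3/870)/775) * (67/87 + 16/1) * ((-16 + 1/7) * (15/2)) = -161949/18249700 = -0.01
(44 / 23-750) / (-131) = 17206/3013 = 5.71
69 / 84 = 23/28 = 0.82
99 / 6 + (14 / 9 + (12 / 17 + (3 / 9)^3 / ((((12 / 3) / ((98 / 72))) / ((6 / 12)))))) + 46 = 8561777/132192 = 64.77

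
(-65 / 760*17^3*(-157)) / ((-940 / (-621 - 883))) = 10027433/95 = 105551.93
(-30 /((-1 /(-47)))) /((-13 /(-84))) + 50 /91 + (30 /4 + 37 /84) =-9939689/1092 = -9102.28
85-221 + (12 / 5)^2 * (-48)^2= 328376/25 = 13135.04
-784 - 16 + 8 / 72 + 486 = -313.89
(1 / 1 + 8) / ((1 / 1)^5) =9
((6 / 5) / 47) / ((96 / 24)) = 3/470 = 0.01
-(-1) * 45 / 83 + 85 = 7100/83 = 85.54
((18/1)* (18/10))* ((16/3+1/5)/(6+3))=498/25 = 19.92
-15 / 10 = -3/2 = -1.50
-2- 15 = -17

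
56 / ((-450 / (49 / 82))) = -686/9225 = -0.07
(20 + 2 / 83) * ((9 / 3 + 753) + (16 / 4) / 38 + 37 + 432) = 38686374/1577 = 24531.63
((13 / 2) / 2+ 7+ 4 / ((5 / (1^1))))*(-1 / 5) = -221/100 = -2.21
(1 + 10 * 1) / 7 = 1.57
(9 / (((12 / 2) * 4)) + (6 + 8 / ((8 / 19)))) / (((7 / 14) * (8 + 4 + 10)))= 203/88 = 2.31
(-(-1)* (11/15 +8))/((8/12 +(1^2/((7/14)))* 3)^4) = 3537/800000 = 0.00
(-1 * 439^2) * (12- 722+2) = 136446468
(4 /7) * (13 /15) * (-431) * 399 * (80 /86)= -3406624/43 = -79223.81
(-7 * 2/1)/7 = -2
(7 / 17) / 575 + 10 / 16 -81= -6285269/78200 = -80.37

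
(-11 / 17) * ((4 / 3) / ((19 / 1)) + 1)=-671/969 = -0.69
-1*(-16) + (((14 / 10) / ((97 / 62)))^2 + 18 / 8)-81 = -58288051/940900 = -61.95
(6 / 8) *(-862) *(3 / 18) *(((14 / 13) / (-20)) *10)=3017/52 = 58.02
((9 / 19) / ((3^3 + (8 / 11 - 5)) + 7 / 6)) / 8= 297/119852 = 0.00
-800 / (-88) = 100/11 = 9.09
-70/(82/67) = -2345/41 = -57.20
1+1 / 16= 17/16 = 1.06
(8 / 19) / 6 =0.07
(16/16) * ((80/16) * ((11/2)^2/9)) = 605/36 = 16.81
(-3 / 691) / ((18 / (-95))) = 95/4146 = 0.02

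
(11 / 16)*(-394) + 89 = -1455/8 = -181.88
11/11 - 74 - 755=-828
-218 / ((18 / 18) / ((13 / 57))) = -2834/57 = -49.72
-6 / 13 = -0.46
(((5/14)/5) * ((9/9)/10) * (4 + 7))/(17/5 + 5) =11/1176 = 0.01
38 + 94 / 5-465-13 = -421.20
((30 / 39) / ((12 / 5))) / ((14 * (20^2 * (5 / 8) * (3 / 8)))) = 1/4095 = 0.00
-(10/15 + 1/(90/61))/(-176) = 11/1440 = 0.01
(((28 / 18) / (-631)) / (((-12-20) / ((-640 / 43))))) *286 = -80080/244197 = -0.33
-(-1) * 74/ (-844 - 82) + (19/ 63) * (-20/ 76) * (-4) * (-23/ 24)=-67231/175014 = -0.38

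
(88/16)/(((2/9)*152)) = 99/608 = 0.16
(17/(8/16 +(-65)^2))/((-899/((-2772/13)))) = 10472/10974093 = 0.00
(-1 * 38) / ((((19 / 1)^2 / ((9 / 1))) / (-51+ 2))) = 882/19 = 46.42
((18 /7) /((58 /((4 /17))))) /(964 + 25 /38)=152/14055923 = 0.00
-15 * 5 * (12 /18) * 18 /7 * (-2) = 1800/7 = 257.14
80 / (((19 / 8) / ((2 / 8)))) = 160/19 = 8.42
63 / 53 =1.19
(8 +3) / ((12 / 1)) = 11/12 = 0.92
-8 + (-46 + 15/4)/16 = -681/64 = -10.64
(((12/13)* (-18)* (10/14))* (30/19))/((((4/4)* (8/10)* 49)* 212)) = -10125/4490213 = 0.00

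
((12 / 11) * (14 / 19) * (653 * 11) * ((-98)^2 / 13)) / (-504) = -6271412/741 = -8463.44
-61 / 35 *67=-4087/35 = -116.77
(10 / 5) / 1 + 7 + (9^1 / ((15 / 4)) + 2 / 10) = 58/5 = 11.60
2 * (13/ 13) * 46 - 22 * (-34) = 840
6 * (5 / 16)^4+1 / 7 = 45893/229376 = 0.20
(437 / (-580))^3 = -83453453/195112000 = -0.43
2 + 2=4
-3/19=-0.16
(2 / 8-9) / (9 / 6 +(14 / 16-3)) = 14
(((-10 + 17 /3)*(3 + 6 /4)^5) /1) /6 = -85293/64 = -1332.70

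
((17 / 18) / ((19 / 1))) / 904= 17/309168 = 0.00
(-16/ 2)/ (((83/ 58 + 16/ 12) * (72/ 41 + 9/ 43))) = -818032/555555 = -1.47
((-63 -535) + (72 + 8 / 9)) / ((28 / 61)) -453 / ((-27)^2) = -3893975/3402 = -1144.61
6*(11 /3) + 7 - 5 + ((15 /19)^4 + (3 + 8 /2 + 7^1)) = 5002823/130321 = 38.39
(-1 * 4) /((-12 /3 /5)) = 5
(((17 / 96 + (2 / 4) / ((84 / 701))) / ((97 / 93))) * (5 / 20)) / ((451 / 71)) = 6433523/39197312 = 0.16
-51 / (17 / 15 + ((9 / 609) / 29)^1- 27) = 4503555/2284111 = 1.97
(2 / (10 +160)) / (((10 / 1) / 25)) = 1/34 = 0.03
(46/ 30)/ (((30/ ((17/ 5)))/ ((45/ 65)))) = 391/3250 = 0.12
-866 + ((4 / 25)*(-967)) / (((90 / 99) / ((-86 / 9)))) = 855314/1125 = 760.28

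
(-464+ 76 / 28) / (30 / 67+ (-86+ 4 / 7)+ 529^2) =-216343/131205573 = 0.00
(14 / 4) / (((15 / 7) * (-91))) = -7/390 = -0.02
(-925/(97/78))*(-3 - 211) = 15440100/97 = 159176.29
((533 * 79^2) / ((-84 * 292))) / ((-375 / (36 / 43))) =3326453/10986500 = 0.30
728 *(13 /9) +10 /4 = 18973/18 = 1054.06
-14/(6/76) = -532/3 = -177.33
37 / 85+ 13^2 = 14402/85 = 169.44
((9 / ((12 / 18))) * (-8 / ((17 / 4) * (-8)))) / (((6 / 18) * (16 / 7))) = 4.17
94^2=8836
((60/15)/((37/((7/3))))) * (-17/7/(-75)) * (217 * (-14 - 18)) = -56.72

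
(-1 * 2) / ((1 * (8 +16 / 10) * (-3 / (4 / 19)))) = 5/342 = 0.01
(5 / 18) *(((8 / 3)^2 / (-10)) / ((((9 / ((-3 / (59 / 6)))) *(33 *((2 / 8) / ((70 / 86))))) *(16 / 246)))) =0.01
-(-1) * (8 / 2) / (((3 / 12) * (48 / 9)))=3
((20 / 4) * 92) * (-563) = -258980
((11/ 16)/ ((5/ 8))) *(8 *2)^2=281.60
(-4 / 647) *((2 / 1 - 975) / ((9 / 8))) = 31136/5823 = 5.35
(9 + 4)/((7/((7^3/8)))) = 79.62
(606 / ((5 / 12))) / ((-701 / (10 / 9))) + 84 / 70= -1.11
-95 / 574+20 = 11385/574 = 19.83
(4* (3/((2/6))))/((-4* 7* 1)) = -9/7 = -1.29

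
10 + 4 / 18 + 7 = 155/9 = 17.22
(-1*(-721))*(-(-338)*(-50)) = -12184900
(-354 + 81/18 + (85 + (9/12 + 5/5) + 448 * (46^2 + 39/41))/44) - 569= 148922971/7216 = 20637.88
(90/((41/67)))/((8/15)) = 45225/164 = 275.76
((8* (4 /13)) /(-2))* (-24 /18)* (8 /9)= 512/351 = 1.46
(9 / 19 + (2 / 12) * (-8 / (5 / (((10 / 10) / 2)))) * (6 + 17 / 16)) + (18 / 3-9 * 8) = -151547/2280 = -66.47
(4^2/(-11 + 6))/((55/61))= -976/275 = -3.55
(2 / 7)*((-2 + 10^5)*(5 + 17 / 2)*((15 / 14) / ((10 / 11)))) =454582.74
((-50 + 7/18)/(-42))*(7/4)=893/432 = 2.07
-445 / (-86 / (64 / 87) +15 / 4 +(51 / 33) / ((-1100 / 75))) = 1723040/438549 = 3.93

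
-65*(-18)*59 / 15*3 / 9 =1534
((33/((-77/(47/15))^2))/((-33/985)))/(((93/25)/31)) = -13.59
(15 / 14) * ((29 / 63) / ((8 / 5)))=725/2352 = 0.31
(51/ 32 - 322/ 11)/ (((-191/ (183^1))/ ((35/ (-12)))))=-20801305/268928 = -77.35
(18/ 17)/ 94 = 9/799 = 0.01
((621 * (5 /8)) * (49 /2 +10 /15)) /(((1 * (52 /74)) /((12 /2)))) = 17347635/208 = 83402.09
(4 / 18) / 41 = 2/369 = 0.01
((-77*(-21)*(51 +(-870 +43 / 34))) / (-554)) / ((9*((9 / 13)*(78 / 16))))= 29971634/381429 = 78.58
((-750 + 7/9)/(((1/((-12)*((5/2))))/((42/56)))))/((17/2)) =1983.24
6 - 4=2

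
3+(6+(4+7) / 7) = 74/7 = 10.57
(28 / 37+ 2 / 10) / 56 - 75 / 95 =-0.77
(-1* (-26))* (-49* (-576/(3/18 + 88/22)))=4402944/25 = 176117.76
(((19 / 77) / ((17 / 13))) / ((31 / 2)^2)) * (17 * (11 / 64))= 247/107632 = 0.00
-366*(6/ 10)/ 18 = -61/5 = -12.20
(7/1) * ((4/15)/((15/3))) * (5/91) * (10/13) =8/507 = 0.02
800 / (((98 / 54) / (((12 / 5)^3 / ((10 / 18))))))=13436928/1225 = 10968.92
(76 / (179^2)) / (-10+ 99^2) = 76/313713431 = 0.00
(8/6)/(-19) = -4/57 = -0.07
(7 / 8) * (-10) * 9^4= -229635/4 = -57408.75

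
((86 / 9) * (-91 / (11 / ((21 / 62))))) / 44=-27391/45012 = -0.61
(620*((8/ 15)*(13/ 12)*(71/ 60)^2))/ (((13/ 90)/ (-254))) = -39692834/45 = -882062.98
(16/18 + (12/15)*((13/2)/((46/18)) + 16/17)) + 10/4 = 43471/7038 = 6.18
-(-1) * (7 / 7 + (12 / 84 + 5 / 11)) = 123/77 = 1.60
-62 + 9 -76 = -129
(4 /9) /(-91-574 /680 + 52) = -0.01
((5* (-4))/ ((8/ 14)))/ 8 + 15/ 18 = -85/24 = -3.54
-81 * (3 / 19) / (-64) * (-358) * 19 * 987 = -42931539/32 = -1341610.59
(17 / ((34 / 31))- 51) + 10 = -51/2 = -25.50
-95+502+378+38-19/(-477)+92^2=4429918/477 = 9287.04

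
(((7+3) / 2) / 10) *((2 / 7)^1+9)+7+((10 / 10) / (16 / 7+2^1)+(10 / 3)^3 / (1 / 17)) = 641.51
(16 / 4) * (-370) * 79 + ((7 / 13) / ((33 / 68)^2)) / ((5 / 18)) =-919511064/7865 = -116911.77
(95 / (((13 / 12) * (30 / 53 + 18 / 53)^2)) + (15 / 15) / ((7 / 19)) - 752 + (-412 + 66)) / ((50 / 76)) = -328108093/218400 = -1502.33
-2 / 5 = -0.40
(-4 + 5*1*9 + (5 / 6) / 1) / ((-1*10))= -251/60 = -4.18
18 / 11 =1.64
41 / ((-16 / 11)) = -451/16 = -28.19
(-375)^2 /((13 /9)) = 1265625/13 = 97355.77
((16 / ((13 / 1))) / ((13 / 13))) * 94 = 1504/13 = 115.69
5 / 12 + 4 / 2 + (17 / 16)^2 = 2723/768 = 3.55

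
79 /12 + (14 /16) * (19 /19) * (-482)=-2491/6 = -415.17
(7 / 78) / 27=7/2106 = 0.00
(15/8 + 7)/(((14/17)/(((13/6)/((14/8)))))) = 15691/1176 = 13.34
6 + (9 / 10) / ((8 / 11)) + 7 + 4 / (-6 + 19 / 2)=8613/560 = 15.38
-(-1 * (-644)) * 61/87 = -39284/87 = -451.54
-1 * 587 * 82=-48134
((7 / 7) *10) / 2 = 5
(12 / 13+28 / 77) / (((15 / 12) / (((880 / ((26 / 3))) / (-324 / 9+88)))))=4416/2197 = 2.01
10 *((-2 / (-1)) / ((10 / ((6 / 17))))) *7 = 4.94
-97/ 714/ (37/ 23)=-2231/26418 = -0.08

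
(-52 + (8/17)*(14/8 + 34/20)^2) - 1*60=-106.40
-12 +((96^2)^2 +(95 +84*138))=84946331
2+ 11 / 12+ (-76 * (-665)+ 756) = 615587/12 = 51298.92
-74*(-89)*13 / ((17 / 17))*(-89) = -7620002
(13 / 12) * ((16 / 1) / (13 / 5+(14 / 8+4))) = 1040/501 = 2.08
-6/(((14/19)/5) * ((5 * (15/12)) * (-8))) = 57/70 = 0.81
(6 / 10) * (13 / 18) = 13/30 = 0.43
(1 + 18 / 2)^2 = 100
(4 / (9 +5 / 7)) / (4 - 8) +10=673/68 = 9.90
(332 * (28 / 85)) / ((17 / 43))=399728/1445 = 276.63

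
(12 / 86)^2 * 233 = 8388/1849 = 4.54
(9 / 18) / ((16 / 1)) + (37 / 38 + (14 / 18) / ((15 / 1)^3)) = 18563381/18468000 = 1.01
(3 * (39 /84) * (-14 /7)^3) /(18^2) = -13/378 = -0.03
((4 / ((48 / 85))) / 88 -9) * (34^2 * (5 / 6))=-13610455/1584 = -8592.46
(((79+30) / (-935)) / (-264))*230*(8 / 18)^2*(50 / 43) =501400/21493593 = 0.02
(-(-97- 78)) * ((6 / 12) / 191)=175/382 = 0.46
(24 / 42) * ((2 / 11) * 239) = 1912/77 = 24.83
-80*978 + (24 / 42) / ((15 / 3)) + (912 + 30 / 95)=-51422834/665 = -77327.57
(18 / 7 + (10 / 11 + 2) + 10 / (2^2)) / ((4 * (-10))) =-1229/6160 = -0.20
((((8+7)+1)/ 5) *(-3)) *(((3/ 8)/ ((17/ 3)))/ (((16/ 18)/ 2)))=-1.43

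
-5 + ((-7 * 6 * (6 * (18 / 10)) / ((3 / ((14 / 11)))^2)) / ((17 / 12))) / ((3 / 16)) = -3212513/10285 = -312.35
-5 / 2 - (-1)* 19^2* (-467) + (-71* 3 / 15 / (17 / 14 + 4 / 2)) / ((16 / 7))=-303464579/1800 = -168591.43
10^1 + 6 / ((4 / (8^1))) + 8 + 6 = 36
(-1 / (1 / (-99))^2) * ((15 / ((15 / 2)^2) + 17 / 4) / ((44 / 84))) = -1690227/20 = -84511.35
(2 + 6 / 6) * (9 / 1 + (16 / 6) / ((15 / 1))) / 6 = 413/90 = 4.59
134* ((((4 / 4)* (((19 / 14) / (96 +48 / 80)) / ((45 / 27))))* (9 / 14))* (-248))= -1420668/7889 = -180.08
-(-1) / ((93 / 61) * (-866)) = -61/80538 = 0.00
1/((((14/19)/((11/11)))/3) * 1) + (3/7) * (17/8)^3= 29331/3584 = 8.18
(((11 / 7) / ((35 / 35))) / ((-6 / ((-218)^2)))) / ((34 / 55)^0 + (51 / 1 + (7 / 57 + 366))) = -4966258/166831 = -29.77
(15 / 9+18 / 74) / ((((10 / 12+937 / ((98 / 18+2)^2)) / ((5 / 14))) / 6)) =28550040/123757193 = 0.23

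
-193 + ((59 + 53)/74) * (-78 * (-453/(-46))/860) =-35559583/182965 = -194.35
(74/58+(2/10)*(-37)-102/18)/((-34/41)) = 210289/14790 = 14.22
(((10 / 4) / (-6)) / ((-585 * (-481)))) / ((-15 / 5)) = 1/2025972 = 0.00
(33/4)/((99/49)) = 4.08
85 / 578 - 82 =-2783/34 = -81.85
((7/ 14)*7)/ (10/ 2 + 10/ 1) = 7/30 = 0.23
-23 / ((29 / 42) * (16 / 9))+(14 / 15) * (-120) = -30331/232 = -130.74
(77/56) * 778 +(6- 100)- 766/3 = 8645/12 = 720.42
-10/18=-5/9 = -0.56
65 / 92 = 0.71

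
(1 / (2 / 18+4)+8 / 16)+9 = 721/74 = 9.74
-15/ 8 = -1.88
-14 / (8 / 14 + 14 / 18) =-882/85 = -10.38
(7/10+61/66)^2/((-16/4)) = -17956/27225 = -0.66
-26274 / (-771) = 8758/257 = 34.08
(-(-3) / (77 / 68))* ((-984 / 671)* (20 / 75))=-267648/258335 = -1.04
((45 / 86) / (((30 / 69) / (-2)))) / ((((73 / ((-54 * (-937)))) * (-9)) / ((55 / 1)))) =32003235/3139 = 10195.36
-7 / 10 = -0.70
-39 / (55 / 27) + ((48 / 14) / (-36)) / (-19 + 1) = -198962/10395 = -19.14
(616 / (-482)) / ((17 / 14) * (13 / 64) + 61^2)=-275968/803551117 = 0.00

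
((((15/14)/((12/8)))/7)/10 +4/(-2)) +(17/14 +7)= 305/49 = 6.22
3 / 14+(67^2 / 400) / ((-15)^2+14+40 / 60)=525669/2013200 = 0.26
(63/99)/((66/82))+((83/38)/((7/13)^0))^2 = 2915135/524172 = 5.56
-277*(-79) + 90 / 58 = 634652/29 = 21884.55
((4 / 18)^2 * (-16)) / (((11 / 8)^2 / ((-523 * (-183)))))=-39998.37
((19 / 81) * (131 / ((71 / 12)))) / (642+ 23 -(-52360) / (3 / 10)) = 9956/335855205 = 0.00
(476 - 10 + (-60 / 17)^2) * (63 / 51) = 2903754/4913 = 591.03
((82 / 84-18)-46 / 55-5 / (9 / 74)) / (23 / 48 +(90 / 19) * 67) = -62117992/334807935 = -0.19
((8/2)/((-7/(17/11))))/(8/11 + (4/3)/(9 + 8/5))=-2703/2611 = -1.04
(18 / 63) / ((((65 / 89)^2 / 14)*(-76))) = -7921/80275 = -0.10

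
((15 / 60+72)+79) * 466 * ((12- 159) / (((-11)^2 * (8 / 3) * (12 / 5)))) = -856275/64 = -13379.30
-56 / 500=-14/125 = -0.11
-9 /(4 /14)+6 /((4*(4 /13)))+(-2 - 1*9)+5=-261/8 = -32.62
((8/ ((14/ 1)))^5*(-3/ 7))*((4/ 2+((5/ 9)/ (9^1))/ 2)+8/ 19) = -3864064/60353937 = -0.06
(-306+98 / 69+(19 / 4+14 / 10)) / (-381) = 411833/525780 = 0.78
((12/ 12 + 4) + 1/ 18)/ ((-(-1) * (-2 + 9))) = 0.72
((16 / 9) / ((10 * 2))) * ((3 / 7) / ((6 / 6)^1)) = 4/105 = 0.04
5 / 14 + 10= 145/14 = 10.36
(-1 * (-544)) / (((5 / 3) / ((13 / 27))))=157.16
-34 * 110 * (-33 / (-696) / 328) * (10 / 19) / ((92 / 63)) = -3239775/16626976 = -0.19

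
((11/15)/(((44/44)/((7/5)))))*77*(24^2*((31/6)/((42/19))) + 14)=2688378/25 = 107535.12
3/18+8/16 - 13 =-37/3 = -12.33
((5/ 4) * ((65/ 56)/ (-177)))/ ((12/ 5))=-1625/475776 = 0.00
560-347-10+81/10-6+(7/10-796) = -2951/5 = -590.20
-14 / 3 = -4.67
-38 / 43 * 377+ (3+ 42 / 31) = -438301/1333 = -328.81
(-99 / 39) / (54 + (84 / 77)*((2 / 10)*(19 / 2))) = -605/13364 = -0.05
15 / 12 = 5/4 = 1.25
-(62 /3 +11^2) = -425/3 = -141.67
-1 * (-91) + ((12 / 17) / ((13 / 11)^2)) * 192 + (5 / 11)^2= 65439292/347633 = 188.24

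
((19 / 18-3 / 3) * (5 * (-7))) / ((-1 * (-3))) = -35/54 = -0.65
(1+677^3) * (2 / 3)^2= 137906104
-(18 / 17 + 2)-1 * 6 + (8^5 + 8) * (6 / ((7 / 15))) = 50146202/119 = 421396.66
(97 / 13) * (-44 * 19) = -81092/13 = -6237.85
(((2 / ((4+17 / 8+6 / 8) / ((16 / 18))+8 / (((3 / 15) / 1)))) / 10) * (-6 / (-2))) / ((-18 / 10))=-64/9165 = -0.01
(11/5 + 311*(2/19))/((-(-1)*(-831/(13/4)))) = -43147/315780 = -0.14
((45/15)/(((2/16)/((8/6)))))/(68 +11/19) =0.47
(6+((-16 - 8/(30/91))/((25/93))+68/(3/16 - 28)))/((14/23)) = -18709189/77875 = -240.25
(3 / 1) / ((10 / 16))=24/5 = 4.80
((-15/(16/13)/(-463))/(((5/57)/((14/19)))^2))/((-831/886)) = -2539719/1282510 = -1.98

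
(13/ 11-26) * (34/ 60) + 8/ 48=-2293/165 = -13.90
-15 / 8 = -1.88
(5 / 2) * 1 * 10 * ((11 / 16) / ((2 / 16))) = 275/2 = 137.50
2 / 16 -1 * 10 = -79/8 = -9.88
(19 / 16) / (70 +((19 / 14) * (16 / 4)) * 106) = 133/72288 = 0.00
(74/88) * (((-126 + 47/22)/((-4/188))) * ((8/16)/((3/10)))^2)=118469375/8712 = 13598.41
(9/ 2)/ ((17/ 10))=45/17 = 2.65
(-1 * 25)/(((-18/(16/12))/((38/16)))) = 475/108 = 4.40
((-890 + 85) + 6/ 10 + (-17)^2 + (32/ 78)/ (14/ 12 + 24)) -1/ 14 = -70828689/137410 = -515.46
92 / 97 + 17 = 1741/97 = 17.95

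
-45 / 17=-2.65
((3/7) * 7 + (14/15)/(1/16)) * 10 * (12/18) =119.56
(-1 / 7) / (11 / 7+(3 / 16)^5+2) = -0.04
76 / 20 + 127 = 130.80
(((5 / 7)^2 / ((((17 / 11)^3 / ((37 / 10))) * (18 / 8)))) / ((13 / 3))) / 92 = 246235/431882178 = 0.00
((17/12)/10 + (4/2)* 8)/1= 1937/120 = 16.14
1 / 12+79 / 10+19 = 1619/60 = 26.98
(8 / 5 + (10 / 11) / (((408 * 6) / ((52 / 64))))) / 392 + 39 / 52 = 318396997/422231040 = 0.75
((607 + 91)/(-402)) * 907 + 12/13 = -4112647/2613 = -1573.92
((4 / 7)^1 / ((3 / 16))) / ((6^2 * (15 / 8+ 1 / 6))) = 128/3087 = 0.04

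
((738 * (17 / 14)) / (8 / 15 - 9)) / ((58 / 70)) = -470475/3683 = -127.74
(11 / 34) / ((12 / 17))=11/24 = 0.46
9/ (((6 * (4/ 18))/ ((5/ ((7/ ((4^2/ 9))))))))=60/7 = 8.57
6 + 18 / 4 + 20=61/2 = 30.50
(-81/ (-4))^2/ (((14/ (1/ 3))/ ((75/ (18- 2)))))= 164025/3584 = 45.77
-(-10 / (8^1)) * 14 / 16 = 35/32 = 1.09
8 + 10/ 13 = 8.77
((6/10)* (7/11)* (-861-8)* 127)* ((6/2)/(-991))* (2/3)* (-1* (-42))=17698212/4955 = 3571.79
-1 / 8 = -0.12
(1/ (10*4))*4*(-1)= -1/10 = -0.10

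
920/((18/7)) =3220/9 = 357.78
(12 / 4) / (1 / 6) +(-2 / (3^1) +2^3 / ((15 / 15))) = 76/3 = 25.33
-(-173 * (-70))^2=-146652100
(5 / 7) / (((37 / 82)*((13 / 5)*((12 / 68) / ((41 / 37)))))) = 3.82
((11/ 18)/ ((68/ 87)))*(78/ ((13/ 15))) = 4785/68 = 70.37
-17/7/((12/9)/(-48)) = 612/7 = 87.43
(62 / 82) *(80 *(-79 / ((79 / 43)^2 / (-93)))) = 426453360/3239 = 131662.04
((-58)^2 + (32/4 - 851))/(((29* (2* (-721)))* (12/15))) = -12605/167272 = -0.08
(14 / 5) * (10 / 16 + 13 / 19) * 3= 4179/380 = 11.00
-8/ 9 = -0.89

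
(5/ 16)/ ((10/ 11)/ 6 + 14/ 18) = 495/1472 = 0.34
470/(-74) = -235/37 = -6.35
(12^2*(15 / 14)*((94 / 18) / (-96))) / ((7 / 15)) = -3525/196 = -17.98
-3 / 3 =-1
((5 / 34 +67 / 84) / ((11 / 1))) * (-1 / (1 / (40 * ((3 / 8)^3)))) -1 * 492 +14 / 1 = -160240417/335104 = -478.18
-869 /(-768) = 869/768 = 1.13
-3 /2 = -1.50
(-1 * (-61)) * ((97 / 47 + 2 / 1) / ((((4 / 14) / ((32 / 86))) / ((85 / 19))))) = 55458760/38399 = 1444.28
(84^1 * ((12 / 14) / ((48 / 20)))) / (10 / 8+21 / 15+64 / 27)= 16200/2711 = 5.98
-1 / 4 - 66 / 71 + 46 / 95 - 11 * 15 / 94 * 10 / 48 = -5381943/5072240 = -1.06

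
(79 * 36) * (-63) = -179172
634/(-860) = -317/430 = -0.74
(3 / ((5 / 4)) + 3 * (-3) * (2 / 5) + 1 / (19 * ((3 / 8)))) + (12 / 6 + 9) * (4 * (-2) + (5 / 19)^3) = -9142277/102885 = -88.86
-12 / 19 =-0.63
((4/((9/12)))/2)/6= 4/9 = 0.44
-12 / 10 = -6/5 = -1.20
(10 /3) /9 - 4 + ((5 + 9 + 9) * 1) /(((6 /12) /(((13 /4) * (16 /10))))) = 31802/135 = 235.57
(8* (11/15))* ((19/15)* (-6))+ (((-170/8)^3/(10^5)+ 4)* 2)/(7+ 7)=-47339923/1075200 = -44.03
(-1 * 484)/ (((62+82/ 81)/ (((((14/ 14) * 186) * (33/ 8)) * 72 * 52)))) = -639868086/29 = -22064416.76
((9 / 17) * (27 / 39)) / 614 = 81/135694 = 0.00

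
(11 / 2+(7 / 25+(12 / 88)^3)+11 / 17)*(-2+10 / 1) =29096487/565675 = 51.44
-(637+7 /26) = -637.27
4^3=64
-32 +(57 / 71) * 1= -2215/71 = -31.20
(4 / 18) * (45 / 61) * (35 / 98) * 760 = 19000/427 = 44.50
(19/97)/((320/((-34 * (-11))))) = 3553/15520 = 0.23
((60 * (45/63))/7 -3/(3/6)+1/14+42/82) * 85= 241145/4018 = 60.02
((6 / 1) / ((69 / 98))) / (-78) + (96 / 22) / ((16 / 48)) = 128090/9867 = 12.98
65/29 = 2.24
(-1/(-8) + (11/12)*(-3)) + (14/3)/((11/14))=3.31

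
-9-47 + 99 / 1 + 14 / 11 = 487/11 = 44.27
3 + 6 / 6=4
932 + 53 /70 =65293/70 = 932.76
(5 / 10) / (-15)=-1/30 = -0.03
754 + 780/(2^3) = 1703/2 = 851.50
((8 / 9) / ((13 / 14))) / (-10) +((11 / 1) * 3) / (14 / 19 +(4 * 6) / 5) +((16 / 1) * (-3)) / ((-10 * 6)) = 2050687/307710 = 6.66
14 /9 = 1.56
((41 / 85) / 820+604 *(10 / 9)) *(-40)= -20536018/765 = -26844.47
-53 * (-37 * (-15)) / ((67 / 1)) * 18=-529470/67 = -7902.54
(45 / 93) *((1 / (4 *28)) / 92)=15/319424 = 0.00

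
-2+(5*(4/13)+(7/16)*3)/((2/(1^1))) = -239/416 = -0.57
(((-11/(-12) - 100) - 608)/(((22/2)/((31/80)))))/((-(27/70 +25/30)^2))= 193330725/11534336 = 16.76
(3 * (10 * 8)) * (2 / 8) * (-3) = -180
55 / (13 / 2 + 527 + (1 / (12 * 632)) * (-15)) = 0.10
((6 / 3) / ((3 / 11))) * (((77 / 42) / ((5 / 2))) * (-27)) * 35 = -5082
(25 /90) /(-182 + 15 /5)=-5/3222 = 0.00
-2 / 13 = -0.15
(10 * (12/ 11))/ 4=30/11 = 2.73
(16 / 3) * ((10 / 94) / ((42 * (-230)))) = -4/68103 = 0.00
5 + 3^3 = 32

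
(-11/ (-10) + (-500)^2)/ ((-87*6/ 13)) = -3611127/580 = -6226.08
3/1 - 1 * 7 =-4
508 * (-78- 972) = -533400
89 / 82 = 1.09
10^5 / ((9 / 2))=200000/9 = 22222.22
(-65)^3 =-274625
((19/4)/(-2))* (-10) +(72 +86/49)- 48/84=18999/196 = 96.93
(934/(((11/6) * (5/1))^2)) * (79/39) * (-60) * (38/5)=-403756992/39325 = -10267.18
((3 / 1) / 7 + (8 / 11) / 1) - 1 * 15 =-13.84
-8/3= -2.67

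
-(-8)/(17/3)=24/17 = 1.41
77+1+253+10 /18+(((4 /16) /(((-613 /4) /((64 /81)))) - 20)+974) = 63831626/49653 = 1285.55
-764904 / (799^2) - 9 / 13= -15689361/8299213 = -1.89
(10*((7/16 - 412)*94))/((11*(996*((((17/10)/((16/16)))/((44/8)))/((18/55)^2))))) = -8356365/682924 = -12.24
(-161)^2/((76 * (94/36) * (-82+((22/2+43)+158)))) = 233289/232180 = 1.00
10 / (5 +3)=5/4 = 1.25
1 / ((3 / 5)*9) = 5/27 = 0.19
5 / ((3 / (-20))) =-100/3 = -33.33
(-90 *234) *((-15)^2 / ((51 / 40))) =-63180000/17 = -3716470.59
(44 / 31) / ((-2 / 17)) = -12.06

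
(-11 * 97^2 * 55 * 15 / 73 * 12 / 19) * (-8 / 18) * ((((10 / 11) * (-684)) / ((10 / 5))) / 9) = -827992000/73 = -11342356.16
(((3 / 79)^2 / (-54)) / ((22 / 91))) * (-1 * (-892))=-20293/205953 = -0.10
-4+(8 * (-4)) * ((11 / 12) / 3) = -124/9 = -13.78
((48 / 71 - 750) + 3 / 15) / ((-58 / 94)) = 12499133/10295 = 1214.10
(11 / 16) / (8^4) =11/65536 = 0.00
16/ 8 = 2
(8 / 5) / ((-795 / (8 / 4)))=-16/3975 = 0.00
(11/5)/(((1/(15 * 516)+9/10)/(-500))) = -8514000/6967 = -1222.05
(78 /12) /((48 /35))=4.74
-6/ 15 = -2/5 = -0.40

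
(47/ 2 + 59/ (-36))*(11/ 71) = 8657/2556 = 3.39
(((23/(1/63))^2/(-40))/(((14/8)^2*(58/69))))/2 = -2956581/290 = -10195.11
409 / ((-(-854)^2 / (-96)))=9816/182329 = 0.05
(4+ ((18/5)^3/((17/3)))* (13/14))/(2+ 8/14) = 86612/19125 = 4.53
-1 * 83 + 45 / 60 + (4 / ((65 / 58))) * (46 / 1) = 21303/260 = 81.93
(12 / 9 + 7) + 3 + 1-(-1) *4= 49/3 = 16.33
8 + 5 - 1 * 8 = 5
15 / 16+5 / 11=245/176 = 1.39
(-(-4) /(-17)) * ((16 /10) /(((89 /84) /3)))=-8064/7565 = -1.07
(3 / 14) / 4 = 0.05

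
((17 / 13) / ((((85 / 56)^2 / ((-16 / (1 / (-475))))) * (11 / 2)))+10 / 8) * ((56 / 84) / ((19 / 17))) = 7638907/16302 = 468.59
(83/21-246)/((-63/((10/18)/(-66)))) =-25415/785862 = -0.03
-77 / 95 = -0.81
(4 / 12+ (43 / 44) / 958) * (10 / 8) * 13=2748265/505824 = 5.43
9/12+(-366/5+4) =-1369/20 = -68.45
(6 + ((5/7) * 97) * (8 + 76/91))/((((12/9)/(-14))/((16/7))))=-9450288/637 = -14835.62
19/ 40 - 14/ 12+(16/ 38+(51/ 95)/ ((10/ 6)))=587/11400 = 0.05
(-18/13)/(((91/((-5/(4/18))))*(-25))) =-81/5915 = -0.01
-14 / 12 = -7/6 = -1.17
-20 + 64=44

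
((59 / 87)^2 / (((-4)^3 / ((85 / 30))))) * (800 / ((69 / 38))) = -28109075/3133566 = -8.97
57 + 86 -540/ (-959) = 137677/959 = 143.56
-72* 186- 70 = -13462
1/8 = 0.12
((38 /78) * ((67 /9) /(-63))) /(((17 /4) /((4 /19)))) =-1072/375921 = 0.00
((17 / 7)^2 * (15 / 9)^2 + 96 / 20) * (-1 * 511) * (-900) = 68195140/7 = 9742162.86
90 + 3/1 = 93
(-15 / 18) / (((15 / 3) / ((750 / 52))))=-125/52 = -2.40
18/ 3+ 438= 444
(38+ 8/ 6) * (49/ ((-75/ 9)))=-5782/25 = -231.28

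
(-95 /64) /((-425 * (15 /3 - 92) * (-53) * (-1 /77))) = -1463/25083840 = 0.00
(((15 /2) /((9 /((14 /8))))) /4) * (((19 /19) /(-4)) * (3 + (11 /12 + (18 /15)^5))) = -1681309/2880000 = -0.58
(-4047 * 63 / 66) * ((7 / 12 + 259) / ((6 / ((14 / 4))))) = -205904615/352 = -584956.29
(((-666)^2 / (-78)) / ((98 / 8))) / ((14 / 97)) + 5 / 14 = -28680103/8918 = -3215.98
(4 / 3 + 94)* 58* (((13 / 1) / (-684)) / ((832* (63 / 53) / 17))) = -1.81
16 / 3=5.33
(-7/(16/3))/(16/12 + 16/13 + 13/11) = -9009/25712 = -0.35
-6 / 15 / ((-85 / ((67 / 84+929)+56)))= 4.64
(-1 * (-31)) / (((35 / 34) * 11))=1054/385 = 2.74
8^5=32768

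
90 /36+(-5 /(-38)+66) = 1304/19 = 68.63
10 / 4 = 5/2 = 2.50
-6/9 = -2/3 = -0.67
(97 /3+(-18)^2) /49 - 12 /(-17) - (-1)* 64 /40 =119677/12495 = 9.58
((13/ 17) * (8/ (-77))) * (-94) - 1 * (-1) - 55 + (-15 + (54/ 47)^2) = -174106861/2891581 = -60.21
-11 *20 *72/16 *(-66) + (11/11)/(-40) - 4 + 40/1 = 2615039/40 = 65375.98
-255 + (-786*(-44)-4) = 34325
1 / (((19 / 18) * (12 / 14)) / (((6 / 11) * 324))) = 40824/209 = 195.33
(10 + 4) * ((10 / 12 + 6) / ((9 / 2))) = 574/27 = 21.26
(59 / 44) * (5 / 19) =295/836 = 0.35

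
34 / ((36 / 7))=119/18 = 6.61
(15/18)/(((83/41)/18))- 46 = -3203/83 = -38.59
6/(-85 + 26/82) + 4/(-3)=-1.40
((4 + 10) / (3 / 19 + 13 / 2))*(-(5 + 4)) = -4788/253 = -18.92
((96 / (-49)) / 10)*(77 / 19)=-528/665 = -0.79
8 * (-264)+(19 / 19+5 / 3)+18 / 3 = -6310/3 = -2103.33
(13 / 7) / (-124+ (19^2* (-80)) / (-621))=-8073/336868 = -0.02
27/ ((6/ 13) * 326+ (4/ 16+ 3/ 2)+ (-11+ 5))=1404/7603 = 0.18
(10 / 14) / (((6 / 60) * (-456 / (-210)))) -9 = -217/38 = -5.71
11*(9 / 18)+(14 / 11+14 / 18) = 1495/198 = 7.55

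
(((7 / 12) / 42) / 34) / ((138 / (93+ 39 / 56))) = 583/2102016 = 0.00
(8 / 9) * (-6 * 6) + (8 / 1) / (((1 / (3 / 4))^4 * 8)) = -8111/256 = -31.68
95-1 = 94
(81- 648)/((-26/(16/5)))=4536/65 = 69.78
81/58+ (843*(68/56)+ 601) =330086/203 = 1626.04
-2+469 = 467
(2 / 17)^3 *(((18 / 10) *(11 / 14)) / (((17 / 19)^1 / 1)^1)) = 7524/2923235 = 0.00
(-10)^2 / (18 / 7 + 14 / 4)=280/17 = 16.47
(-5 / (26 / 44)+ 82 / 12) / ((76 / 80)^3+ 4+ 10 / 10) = -508000/1827501 = -0.28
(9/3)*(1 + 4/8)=9/2 = 4.50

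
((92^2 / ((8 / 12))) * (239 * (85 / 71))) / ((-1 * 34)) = -7585860/71 = -106843.10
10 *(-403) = -4030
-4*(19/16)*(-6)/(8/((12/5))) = 171/20 = 8.55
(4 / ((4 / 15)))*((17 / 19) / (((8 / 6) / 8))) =1530/19 = 80.53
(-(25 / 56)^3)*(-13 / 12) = 203125/2107392 = 0.10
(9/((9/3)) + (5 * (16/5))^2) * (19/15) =4921/15 = 328.07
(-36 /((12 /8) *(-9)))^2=64/9 = 7.11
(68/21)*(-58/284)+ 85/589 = -454019/878199 = -0.52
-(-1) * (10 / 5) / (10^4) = 1/5000 = 0.00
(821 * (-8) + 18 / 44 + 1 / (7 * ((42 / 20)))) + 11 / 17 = -6566.88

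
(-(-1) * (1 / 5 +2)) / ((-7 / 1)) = -11/35 = -0.31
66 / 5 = 13.20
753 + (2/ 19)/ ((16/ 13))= 114469/152 = 753.09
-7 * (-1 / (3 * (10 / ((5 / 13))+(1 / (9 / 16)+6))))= 21/304 = 0.07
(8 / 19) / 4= 2/19 = 0.11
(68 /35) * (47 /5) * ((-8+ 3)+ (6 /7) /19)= -2106164/23275 = -90.49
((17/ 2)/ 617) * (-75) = -1275/1234 = -1.03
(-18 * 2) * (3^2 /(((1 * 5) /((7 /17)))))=-2268/85 = -26.68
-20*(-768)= 15360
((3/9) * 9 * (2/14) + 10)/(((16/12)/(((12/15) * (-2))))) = -438/35 = -12.51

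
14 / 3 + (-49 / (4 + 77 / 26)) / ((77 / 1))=27328/5973 = 4.58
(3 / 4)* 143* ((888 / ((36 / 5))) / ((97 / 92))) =1216930/97 = 12545.67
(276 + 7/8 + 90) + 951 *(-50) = -377465/8 = -47183.12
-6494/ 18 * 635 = -2061845/9 = -229093.89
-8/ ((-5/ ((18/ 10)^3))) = 5832/625 = 9.33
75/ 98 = 0.77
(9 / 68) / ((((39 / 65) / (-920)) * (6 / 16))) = -9200/17 = -541.18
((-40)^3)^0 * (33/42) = 11/14 = 0.79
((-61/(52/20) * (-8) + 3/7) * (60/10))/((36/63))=51357/26 = 1975.27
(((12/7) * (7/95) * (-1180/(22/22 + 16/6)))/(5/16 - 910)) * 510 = 13865472/608399 = 22.79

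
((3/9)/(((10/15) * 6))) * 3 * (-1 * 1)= -1/4 = -0.25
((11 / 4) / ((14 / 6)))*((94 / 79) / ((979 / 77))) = 1551/14062 = 0.11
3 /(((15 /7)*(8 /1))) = 7/40 = 0.18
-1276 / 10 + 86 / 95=-12036/95 = -126.69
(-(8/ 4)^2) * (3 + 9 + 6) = -72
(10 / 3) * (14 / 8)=35/6 = 5.83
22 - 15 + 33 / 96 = 235/32 = 7.34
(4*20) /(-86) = -40/43 = -0.93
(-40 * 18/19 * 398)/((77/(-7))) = 286560/209 = 1371.10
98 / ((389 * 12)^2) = 49/10895112 = 0.00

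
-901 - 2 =-903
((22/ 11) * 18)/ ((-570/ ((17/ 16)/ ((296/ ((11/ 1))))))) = -561/224960 = 0.00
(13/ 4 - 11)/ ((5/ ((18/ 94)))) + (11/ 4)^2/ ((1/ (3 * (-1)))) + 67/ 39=-3118499/146640 = -21.27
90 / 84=1.07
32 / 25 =1.28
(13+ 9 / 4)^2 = 3721/16 = 232.56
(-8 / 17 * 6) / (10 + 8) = -8/51 = -0.16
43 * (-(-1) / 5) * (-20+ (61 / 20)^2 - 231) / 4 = -4157197/8000 = -519.65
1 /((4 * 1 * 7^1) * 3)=1/84 = 0.01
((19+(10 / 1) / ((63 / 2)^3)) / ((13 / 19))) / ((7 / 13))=90268487/1750329 = 51.57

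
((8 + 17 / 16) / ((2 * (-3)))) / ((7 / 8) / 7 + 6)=-145/588 = -0.25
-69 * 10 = -690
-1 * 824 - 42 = -866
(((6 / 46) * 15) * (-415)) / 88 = -18675/2024 = -9.23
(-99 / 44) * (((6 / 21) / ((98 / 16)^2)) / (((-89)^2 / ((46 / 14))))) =-6624/931897729 = 0.00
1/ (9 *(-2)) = -1/18 = -0.06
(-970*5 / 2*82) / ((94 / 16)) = -1590800/47 = -33846.81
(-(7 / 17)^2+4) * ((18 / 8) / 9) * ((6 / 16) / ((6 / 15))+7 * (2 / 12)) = 37269/18496 = 2.01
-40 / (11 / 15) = -600/11 = -54.55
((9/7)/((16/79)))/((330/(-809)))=-191733/12320 = -15.56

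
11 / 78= 0.14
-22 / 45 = -0.49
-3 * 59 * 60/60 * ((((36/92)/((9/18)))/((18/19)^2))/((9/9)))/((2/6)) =-21299/46 = -463.02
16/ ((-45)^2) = 16/2025 = 0.01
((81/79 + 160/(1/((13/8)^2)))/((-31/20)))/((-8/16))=1338340/2449 = 546.48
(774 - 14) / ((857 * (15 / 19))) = 2888/2571 = 1.12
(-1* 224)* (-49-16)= 14560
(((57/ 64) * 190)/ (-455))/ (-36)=361/34944 = 0.01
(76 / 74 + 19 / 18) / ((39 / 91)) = 9709/1998 = 4.86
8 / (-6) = -4/3 = -1.33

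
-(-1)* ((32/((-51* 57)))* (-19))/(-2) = -16/153 = -0.10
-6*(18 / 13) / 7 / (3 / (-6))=216/91 = 2.37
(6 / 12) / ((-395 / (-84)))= 42/395 = 0.11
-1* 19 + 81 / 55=-964/55 = -17.53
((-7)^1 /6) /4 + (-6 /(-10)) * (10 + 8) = 1261/120 = 10.51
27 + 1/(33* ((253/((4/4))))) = 225424/8349 = 27.00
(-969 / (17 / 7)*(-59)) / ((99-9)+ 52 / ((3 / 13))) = 70623/946 = 74.65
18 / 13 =1.38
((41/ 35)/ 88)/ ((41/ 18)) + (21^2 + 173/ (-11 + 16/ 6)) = 3235893/7700 = 420.25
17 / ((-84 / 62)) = -527/42 = -12.55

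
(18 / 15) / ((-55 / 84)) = -504/275 = -1.83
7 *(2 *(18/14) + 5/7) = 23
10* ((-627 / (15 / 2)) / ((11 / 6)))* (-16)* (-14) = -102144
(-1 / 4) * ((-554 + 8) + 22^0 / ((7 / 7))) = 545/4 = 136.25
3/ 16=0.19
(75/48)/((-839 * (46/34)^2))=-7225/7101296 = 0.00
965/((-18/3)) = -965/6 = -160.83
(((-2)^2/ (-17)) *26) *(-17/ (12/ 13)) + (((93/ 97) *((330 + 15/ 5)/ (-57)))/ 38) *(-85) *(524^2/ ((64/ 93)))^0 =26303857/210102 = 125.20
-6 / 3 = -2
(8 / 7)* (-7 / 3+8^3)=12232/21 = 582.48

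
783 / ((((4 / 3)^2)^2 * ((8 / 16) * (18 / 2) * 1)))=7047/128 = 55.05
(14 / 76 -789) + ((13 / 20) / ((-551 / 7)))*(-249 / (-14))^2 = -791.43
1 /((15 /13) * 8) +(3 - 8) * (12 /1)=-7187/120 = -59.89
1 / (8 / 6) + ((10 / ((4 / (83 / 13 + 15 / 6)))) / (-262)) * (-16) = 14349/6812 = 2.11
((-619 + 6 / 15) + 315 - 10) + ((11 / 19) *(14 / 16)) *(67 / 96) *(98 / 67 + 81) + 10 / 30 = -20728811/72960 = -284.11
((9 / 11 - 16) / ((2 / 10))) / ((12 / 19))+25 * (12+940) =3125735/132 = 23679.81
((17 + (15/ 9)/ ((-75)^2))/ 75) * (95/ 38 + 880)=10126864/50625 = 200.04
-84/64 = -21/16 = -1.31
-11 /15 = -0.73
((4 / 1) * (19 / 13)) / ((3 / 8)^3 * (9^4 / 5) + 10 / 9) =1751040/21058999 = 0.08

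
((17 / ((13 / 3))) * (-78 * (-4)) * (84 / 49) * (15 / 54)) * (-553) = -322320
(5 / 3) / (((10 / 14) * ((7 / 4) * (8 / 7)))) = 7/6 = 1.17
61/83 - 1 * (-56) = 4709/83 = 56.73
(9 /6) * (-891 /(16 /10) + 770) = 5115/16 = 319.69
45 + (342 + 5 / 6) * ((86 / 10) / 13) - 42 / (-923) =7527331/27690 = 271.84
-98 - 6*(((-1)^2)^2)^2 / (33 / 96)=-1270/11 = -115.45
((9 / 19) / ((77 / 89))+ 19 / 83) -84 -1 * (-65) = -2212871/121429 = -18.22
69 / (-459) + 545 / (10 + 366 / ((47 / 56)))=1.07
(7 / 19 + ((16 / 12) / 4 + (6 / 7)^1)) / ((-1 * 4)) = -311/798 = -0.39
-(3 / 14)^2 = -0.05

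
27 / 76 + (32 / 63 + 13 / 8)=23827/9576 = 2.49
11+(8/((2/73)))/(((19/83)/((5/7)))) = 922.13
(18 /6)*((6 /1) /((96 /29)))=87/16 = 5.44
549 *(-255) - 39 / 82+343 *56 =-120787.48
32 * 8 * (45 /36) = 320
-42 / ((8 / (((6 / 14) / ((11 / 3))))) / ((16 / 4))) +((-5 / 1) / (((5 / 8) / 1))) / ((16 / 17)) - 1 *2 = -285/22 = -12.95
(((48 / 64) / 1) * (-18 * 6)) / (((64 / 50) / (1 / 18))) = -3.52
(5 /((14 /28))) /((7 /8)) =80/7 = 11.43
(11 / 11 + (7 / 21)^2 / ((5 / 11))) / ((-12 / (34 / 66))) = -238/4455 = -0.05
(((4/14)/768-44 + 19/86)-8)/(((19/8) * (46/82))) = -245376349/6313776 = -38.86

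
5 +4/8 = 11/2 = 5.50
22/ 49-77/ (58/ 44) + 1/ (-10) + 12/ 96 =-3293299/56840 = -57.94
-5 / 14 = -0.36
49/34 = 1.44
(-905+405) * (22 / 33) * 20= -20000/3 = -6666.67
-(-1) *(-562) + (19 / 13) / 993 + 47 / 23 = -166254574/296907 = -559.96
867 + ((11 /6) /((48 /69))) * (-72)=2709/4 = 677.25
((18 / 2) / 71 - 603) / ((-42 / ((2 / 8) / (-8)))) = -3567/7952 = -0.45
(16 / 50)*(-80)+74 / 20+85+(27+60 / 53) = 48353/530 = 91.23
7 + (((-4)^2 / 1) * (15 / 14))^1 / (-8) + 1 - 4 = 13/7 = 1.86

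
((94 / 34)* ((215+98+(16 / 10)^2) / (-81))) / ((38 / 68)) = -19.27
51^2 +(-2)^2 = 2605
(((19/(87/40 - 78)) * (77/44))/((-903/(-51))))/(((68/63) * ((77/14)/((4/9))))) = -2660/1434609 = 0.00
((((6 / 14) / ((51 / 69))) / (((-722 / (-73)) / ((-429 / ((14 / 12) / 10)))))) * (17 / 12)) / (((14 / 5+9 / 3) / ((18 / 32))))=-486196425/16415392 = -29.62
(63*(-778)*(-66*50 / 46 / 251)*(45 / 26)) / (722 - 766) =-82711125/150098 = -551.05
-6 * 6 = -36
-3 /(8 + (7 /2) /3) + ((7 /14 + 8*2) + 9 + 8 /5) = 589/22 = 26.77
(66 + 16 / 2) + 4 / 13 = 966/13 = 74.31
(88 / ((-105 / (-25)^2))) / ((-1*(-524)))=-2750/2751 = -1.00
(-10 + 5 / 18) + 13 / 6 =-68/9 = -7.56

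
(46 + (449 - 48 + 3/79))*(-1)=-35316/79 = -447.04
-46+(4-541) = -583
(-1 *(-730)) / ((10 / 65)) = 4745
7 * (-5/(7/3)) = -15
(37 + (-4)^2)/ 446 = 53/446 = 0.12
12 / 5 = 2.40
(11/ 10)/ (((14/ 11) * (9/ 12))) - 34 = -32.85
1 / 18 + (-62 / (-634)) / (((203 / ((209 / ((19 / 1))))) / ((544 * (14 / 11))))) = 616297/165474 = 3.72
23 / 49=0.47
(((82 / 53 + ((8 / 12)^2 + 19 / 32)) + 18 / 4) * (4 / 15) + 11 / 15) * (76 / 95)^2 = 300254/178875 = 1.68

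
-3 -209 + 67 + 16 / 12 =-431/3 = -143.67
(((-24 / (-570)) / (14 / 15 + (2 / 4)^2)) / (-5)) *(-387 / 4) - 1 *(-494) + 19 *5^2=6540549/6745 = 969.69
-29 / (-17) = 29/17 = 1.71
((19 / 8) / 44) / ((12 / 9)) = 57/1408 = 0.04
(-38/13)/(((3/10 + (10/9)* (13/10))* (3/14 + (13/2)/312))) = -1149120/161239 = -7.13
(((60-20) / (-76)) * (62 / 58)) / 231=-310/127281 = 0.00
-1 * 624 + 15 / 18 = -3739/6 = -623.17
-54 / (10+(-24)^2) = -27/293 = -0.09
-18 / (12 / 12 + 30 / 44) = -396/37 = -10.70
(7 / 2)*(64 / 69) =224/69 = 3.25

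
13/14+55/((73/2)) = 2489/1022 = 2.44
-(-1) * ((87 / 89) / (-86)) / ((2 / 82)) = -3567/7654 = -0.47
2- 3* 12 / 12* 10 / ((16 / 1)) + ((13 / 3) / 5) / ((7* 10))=577/4200 = 0.14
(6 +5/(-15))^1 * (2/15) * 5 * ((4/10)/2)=34/45 = 0.76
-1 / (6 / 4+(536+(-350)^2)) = -2/246075 = 0.00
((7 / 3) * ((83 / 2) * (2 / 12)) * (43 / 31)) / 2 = 24983/2232 = 11.19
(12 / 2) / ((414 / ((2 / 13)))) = 2/897 = 0.00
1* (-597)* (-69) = 41193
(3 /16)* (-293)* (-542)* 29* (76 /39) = 43751053/26 = 1682732.81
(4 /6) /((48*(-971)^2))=1/67884552 = 0.00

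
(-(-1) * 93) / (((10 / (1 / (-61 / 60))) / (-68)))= 622.03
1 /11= 0.09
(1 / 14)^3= 1/2744 = 0.00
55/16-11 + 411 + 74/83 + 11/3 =408.00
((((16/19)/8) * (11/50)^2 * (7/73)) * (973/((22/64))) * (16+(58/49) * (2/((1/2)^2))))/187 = 2775552/14736875 = 0.19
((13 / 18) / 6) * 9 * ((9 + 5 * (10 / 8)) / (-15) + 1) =-13/720 = -0.02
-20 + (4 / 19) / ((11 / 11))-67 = -1649/19 = -86.79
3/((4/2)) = 1.50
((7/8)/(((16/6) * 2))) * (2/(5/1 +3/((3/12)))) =21/1088 = 0.02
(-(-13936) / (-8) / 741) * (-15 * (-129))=-86430/19 = -4548.95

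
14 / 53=0.26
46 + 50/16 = 393/8 = 49.12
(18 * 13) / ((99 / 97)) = 2522/11 = 229.27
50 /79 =0.63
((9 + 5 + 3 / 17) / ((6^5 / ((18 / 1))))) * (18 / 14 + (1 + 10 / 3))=14219/77112 = 0.18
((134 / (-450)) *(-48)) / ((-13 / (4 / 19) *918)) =-2144/8502975 = 0.00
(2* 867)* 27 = 46818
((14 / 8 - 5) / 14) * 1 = -13/56 = -0.23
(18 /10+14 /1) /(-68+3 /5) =-79/337 = -0.23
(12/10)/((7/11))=66/35 = 1.89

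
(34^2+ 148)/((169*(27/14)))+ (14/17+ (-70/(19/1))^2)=515196374/28003131 = 18.40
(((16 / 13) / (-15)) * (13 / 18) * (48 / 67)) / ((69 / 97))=-12416/208035 = -0.06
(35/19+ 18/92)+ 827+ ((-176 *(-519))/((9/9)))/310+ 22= 155207413/135470 = 1145.70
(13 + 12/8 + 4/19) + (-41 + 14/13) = -12455/494 = -25.21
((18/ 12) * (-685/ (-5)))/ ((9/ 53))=7261/6 = 1210.17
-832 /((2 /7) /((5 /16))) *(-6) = 5460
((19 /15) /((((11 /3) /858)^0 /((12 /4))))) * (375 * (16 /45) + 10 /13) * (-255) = -1689290/13 = -129945.38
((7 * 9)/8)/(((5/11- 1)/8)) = -231/2 = -115.50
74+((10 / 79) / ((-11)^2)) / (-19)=74.00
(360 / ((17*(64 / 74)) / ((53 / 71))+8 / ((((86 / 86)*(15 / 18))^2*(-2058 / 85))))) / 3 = 50446725/8079998 = 6.24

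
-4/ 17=-0.24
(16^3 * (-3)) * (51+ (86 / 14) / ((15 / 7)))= -3309568/5 = -661913.60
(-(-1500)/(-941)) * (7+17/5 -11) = 900/941 = 0.96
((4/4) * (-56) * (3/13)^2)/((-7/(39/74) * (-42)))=-18/3367 = -0.01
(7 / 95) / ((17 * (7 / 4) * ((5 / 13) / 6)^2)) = 24336/40375 = 0.60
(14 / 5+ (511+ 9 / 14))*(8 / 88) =36011/770 = 46.77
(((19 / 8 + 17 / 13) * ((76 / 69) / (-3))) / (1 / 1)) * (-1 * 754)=211033/207 = 1019.48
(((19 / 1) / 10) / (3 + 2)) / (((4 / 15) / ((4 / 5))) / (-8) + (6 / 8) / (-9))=-76/25 = -3.04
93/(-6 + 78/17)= -527/8 = -65.88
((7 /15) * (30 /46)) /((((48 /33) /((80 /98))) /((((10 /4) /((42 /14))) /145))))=55/56028 = 0.00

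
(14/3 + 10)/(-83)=-44/249 = -0.18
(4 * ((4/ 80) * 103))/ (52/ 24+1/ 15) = 618/67 = 9.22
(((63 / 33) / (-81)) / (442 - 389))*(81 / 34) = -21/19822 = 0.00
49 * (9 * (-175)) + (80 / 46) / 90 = -15975221/207 = -77174.98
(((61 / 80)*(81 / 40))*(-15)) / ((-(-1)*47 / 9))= -133407/30080 = -4.44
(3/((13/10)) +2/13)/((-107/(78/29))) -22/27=-73450/83781 = -0.88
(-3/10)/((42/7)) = -1/20 = -0.05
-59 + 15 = -44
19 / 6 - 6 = -17/6 = -2.83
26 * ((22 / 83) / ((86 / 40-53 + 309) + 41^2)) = 11440/3218989 = 0.00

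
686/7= 98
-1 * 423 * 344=-145512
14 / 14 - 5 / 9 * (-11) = 64/9 = 7.11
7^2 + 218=267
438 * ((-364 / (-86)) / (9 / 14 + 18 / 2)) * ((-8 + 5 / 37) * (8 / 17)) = -288678208/405705 = -711.55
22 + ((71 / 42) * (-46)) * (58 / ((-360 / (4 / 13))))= 317627/12285 = 25.85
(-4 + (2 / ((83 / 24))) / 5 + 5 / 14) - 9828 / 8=-3579039/2905 = -1232.03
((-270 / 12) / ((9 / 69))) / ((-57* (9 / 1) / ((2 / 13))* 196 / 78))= 115/5586 = 0.02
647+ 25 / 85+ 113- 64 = 696.29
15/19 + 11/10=359/190 = 1.89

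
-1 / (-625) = 1/625 = 0.00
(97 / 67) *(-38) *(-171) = 630306/67 = 9407.55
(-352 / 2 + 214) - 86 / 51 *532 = -43814/51 = -859.10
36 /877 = 0.04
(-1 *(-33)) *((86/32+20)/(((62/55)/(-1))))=-658845/992 = -664.16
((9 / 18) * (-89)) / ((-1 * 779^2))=89/1213682 = 0.00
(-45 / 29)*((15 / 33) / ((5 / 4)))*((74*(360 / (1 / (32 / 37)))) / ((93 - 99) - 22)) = 1036800/2233 = 464.31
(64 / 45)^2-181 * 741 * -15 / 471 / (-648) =-11620549/2543400 = -4.57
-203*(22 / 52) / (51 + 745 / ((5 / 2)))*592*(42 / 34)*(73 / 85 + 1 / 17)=-83281968/504305 = -165.14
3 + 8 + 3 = 14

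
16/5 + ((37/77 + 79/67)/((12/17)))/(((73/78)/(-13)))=-55470853/1883035 = -29.46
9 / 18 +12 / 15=13/10 = 1.30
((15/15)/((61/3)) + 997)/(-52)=-19.17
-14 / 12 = -7/6 = -1.17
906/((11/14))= 12684/11 = 1153.09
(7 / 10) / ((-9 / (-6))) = 7/15 = 0.47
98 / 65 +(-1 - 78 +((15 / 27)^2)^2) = -33007132/426465 = -77.40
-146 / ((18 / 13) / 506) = -480194/9 = -53354.89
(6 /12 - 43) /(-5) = 17/2 = 8.50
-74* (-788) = 58312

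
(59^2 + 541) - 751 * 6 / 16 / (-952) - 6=30588109/7616 = 4016.30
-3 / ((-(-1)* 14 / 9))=-27/14 = -1.93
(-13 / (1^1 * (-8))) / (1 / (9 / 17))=0.86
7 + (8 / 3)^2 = 127/9 = 14.11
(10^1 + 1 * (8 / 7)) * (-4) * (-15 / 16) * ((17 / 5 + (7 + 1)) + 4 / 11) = 75699/154 = 491.55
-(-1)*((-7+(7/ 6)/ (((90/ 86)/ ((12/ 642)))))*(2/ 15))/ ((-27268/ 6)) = 100814/492357825 = 0.00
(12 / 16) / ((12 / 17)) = 17/16 = 1.06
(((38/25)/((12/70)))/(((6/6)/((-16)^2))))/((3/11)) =374528/45 = 8322.84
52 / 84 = 13/21 = 0.62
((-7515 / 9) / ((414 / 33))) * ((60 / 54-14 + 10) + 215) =-762355/54 = -14117.69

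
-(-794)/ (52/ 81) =32157/26 = 1236.81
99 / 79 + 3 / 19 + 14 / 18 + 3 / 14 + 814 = 154403057/189126 = 816.40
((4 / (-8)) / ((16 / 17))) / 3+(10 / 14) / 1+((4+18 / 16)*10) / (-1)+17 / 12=-33127/672 = -49.30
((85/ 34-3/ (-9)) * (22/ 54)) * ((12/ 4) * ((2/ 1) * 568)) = 106216/27 = 3933.93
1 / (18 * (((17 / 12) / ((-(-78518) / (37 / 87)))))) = 4554044/629 = 7240.13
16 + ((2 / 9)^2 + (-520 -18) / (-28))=39989/1134 = 35.26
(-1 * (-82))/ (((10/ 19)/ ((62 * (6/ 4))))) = 72447/5 = 14489.40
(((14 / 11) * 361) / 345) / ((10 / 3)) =2527/6325 = 0.40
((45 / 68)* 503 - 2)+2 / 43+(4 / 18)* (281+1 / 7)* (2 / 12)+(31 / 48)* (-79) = 213911413/736848 = 290.31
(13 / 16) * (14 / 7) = 13/8 = 1.62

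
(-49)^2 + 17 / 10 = 24027/10 = 2402.70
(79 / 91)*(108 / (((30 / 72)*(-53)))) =-102384/24115 = -4.25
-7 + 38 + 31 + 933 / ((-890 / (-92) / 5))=48436/89 = 544.22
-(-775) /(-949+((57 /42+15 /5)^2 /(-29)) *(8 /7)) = -1541785/1889429 = -0.82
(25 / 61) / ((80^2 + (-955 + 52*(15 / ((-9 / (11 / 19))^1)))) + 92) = 1425/19077689 = 0.00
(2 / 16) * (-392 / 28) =-7/4 = -1.75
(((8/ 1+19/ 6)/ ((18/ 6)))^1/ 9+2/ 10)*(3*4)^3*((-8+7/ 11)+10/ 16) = -1178884/165 = -7144.75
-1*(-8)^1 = 8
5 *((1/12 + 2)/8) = 125/96 = 1.30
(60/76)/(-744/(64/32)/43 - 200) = -645/170468 = 0.00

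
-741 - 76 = -817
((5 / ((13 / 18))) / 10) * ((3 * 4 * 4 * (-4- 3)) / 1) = -232.62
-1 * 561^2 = -314721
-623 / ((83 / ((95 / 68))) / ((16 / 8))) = -59185/2822 = -20.97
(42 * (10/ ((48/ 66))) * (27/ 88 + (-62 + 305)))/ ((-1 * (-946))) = 2248155/15136 = 148.53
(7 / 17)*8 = 56/17 = 3.29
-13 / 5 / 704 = -13/3520 = 0.00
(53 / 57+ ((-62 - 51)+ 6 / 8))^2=644195161/51984 = 12392.18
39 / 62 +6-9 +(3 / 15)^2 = -3613/1550 = -2.33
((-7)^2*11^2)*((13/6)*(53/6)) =4085081/36 = 113474.47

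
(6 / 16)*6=9/4 = 2.25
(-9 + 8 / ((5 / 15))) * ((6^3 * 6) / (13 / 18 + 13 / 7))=489888/65 = 7536.74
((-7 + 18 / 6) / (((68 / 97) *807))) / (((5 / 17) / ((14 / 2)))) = -679/4035 = -0.17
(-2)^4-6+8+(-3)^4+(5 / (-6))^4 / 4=513841/5184 = 99.12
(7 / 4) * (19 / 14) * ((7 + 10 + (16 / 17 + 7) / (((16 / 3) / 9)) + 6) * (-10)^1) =-940595/1088 = -864.52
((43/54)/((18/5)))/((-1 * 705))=-43/137052 = 0.00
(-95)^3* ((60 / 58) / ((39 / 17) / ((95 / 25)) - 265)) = 166159275/49532 = 3354.58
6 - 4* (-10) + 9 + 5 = 60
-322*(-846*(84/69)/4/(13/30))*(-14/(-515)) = 6964272/1339 = 5201.10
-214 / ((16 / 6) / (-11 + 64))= -17013/4 = -4253.25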